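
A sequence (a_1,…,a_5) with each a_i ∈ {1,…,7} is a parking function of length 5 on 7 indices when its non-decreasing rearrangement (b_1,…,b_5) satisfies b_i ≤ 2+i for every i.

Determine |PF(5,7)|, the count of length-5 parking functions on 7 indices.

Count = (7+1−5)·(7+1)^{5−1} = 3×4096 = 12288 (Konheim–Weiss)
E.g. (7,2,2,1,4) → sorted (1,2,2,4,7): b_i ≤ 2+i ∀i, a PF.

12288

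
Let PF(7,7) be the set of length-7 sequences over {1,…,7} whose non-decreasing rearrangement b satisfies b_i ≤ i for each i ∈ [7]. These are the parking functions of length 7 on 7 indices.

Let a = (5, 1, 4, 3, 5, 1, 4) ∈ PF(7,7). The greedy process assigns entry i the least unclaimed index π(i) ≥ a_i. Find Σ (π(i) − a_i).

5

Σπ(i) = 1+…+7 = 28; Σa = 5+1+4+3+5+1+4 = 23; disp = 28−23 = 5.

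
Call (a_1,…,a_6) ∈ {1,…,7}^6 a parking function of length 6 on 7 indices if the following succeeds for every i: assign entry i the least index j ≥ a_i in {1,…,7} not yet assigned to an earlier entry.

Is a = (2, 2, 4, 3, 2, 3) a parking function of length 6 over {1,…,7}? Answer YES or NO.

YES

Order a: b = (2, 2, 2, 3, 3, 4).
  b_1=2 ≤ 2
  b_2=2 ≤ 3
  b_3=2 ≤ 4
  b_4=3 ≤ 5
  b_5=3 ≤ 6
  b_6=4 ≤ 7
All bounds hold ⇒ YES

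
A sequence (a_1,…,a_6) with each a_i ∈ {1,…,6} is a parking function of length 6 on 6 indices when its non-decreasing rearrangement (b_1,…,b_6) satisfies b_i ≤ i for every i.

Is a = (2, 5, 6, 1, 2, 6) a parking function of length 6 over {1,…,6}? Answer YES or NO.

Sorted: b = (1, 2, 2, 5, 6, 6).
  b_1=1 ≤ 1
  b_2=2 ≤ 2
  b_3=2 ≤ 3
  b_4=5 > 4
  fails at i=4 ⇒ NO

NO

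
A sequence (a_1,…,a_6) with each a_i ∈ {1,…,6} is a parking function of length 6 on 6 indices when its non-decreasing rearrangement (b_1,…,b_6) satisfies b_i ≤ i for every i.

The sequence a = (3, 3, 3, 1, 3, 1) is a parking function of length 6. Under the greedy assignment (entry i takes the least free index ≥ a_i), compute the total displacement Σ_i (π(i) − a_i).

7

Σπ = 6·7/2 = 21 (π permutes [6]); Σa = 3+3+3+1+3+1 = 14; disp = 21−14 = 7.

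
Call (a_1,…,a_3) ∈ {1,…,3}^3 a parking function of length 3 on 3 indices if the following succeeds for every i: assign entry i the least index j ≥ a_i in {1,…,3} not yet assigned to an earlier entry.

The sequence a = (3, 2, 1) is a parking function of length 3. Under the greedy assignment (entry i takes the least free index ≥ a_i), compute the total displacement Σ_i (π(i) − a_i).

0

Σπ(i) = 1+…+3 = 6; Σa = 3+2+1 = 6; disp = 6−6 = 0.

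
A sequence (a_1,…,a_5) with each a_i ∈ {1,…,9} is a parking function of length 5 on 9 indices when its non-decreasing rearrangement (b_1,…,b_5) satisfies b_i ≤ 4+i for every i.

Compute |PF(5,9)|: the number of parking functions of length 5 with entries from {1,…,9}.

|PF| = (9−5+1)·(9+1)^(5−1) = 5×10000 = 50000 [KW]
E.g. (9,3,5,5,1) → sorted (1,3,5,5,9): b_i ≤ 4+i ∀i, a PF.

50000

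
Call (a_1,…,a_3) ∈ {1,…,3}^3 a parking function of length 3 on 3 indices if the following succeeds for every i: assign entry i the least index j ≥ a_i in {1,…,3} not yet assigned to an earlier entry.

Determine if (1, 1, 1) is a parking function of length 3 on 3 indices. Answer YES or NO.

Order a: b = (1, 1, 1).
  b_1=1 ≤ 1
  b_2=1 ≤ 2
  b_3=1 ≤ 3
All bounds hold ⇒ YES

YES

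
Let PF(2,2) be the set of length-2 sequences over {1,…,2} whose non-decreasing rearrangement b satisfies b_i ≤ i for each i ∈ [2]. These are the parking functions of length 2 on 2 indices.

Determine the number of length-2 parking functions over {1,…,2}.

3

#PF = 1·3^1 = 1 · 3 = 3
One tuple (2,1) → sorted (1,2): b_i ≤ i ∀i, a PF.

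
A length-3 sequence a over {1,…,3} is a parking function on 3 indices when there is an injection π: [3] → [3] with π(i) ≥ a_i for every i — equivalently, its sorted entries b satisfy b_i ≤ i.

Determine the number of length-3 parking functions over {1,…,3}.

16

|PF(3,3)| = 1·4^2 = 1 · 16 = 16 (Konheim–Weiss)
Example (3,2,1) → sorted (1,2,3): b_i ≤ i ∀i, a PF.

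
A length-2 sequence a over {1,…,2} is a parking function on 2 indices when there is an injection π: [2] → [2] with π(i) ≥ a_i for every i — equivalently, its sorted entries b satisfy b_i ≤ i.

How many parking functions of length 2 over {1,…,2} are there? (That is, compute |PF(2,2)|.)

3

Count = 1·3^1 = 1×3 = 3 [KW]
Check (1,1) → sorted (1,1): b_i ≤ i ∀i, a PF.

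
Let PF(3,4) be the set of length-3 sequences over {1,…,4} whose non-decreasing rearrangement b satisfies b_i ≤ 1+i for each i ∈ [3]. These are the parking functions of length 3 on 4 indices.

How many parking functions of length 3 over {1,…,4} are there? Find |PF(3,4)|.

50

|PF| = (4−3+1)·(4+1)^(3−1) = 2×25 = 50 (Pollak)
Check (4,2,1) → sorted (1,2,4): b_i ≤ 1+i ∀i, a PF.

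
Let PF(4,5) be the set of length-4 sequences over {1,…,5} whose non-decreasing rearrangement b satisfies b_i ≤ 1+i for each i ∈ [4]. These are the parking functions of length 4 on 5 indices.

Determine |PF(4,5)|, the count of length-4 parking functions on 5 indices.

432

Count = (5−4+1)·(5+1)^(4−1) = 2×216 = 432 (Pollak)
Check (2,1,4,4) → sorted (1,2,4,4): b_i ≤ 1+i ∀i, a PF.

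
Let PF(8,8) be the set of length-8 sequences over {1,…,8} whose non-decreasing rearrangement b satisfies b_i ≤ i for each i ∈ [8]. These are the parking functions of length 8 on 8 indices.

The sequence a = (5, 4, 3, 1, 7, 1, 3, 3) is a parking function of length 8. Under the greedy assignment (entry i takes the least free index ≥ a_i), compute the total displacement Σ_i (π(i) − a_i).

9

Σπ = 36 ({1..8} each once); Σa = 5+4+3+1+7+1+3+3 = 27; disp = 36−27 = 9.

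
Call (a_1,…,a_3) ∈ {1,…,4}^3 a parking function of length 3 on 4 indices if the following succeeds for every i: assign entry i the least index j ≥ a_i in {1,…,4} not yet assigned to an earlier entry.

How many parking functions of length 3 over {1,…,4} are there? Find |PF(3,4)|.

50

|PF| = (4+1−3)·(4+1)^{3−1} = 2 · 25 = 50
E.g. (4,1,3) → sorted (1,3,4): b_i ≤ 1+i ∀i, a PF.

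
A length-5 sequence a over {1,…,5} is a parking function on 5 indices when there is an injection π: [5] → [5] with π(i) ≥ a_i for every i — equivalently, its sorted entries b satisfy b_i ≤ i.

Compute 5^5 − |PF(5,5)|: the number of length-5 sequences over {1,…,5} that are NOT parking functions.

1829

Count = (6−5)·6^(5−1) = 1·1296 = 1296
Example (3,5,4,1,5) → sorted (1,3,4,5,5): b_2=3>2, not a PF.
Total 3125; non-PF = 3125−1296 = 1829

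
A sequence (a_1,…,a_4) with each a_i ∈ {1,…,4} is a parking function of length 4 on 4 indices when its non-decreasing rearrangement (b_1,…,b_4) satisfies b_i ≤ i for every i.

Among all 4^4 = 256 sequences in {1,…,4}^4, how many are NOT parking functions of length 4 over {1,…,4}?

|PF(4,4)| = (4+1−4)·(4+1)^{4−1} = 1·125 = 125
Example (2,3,4,3) → sorted (2,3,3,4): b_1=2>1, not a PF.
4^4 − 125 = 256 − 125 = 131

131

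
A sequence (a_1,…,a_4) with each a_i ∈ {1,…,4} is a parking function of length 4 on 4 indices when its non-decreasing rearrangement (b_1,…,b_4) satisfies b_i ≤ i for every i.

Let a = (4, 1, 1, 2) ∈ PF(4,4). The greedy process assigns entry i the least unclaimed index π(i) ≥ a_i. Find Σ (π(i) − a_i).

Σπ = 4·5/2 = 10 (π permutes [4]); Σa = 4+1+1+2 = 8; disp = 10−8 = 2.

2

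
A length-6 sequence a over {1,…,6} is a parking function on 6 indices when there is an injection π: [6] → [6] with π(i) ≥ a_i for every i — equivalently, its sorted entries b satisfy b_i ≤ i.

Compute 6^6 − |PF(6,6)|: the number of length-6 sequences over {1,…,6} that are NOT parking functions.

Count = 1·7^5 = 1 · 16807 = 16807 (Konheim–Weiss)
One tuple (6,6,5,3,5,6) → sorted (3,5,5,6,6,6): b_1=3>1, not a PF.
6^6 − 16807 = 46656 − 16807 = 29849

29849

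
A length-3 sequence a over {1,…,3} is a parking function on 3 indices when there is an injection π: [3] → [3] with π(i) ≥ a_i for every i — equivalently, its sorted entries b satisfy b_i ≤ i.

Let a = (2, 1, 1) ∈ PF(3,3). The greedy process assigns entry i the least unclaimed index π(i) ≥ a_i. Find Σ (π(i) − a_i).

Σπ = 3·4/2 = 6 (π permutes [3]); Σa = 2+1+1 = 4; disp = 6−4 = 2.

2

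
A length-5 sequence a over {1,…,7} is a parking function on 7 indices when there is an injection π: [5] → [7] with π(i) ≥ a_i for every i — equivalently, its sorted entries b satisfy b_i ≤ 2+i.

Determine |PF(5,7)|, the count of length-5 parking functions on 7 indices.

|PF| = (8−5)·8^(5−1) = 3·4096 = 12288 (Konheim–Weiss)
One tuple (6,3,4,2,1) → sorted (1,2,3,4,6): b_i ≤ 2+i ∀i, a PF.

12288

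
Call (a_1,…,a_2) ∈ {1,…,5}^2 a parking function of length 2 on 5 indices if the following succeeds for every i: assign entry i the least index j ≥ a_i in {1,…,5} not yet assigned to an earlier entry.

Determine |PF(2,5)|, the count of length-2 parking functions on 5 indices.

24

#PF = (5+1−2)·(5+1)^{2−1} = 4×6 = 24
One tuple (4,2) → sorted (2,4): b_i ≤ 3+i ∀i, a PF.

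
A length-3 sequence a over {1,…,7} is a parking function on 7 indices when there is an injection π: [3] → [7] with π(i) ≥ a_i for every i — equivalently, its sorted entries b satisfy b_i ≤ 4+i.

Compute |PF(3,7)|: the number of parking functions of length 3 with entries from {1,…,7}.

|PF| = (7+1−3)·(7+1)^{3−1} = 5 · 64 = 320 (Pollak)
Check (1,2,7) → sorted (1,2,7): b_i ≤ 4+i ∀i, a PF.

320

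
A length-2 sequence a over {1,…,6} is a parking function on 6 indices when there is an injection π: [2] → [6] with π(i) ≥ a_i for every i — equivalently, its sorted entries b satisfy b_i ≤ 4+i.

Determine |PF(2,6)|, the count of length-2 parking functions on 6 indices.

35

|PF| = 5·7^1 = 5·7 = 35 [KW]
Check (6,1) → sorted (1,6): b_i ≤ 4+i ∀i, a PF.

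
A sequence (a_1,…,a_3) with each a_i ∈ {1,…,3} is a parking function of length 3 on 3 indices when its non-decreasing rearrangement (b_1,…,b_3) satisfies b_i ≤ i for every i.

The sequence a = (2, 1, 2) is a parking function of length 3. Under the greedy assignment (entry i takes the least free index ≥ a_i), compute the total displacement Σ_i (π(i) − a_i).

Σπ = 6 ({1..3} each once); Σa = 2+1+2 = 5; disp = 6−5 = 1.

1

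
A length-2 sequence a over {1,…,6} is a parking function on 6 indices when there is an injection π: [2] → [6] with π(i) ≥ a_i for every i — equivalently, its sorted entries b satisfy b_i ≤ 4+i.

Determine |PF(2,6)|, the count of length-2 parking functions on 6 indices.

35

|PF| = (7−2)·7^(2−1) = 5×7 = 35
Check (3,4) → sorted (3,4): b_i ≤ 4+i ∀i, a PF.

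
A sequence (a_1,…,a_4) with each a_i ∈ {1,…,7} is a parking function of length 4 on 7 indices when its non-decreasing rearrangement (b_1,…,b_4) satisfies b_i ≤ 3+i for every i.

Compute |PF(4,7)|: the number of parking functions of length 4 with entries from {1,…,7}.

2048

|PF(4,7)| = (7−4+1)·(7+1)^(4−1) = 4·512 = 2048 [KW]
Check (3,7,3,2) → sorted (2,3,3,7): b_i ≤ 3+i ∀i, a PF.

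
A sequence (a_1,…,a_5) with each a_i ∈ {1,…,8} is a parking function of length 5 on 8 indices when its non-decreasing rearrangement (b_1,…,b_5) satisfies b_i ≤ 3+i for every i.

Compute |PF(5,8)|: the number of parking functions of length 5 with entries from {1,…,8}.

|PF(5,8)| = (9−5)·9^(5−1) = 4×6561 = 26244 (Konheim–Weiss)
Check (8,3,5,5,3) → sorted (3,3,5,5,8): b_i ≤ 3+i ∀i, a PF.

26244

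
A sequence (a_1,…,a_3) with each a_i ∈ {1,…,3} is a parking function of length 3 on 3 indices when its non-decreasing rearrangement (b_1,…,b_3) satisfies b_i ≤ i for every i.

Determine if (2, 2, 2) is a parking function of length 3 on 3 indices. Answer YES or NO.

NO

Order a: b = (2, 2, 2).
  b_1=2 > 1
  fails at i=1 ⇒ NO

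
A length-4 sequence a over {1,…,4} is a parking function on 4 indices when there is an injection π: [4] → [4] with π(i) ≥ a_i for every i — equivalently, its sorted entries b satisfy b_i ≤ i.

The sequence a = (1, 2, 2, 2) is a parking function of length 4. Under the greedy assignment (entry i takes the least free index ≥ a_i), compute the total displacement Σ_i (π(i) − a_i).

3

Σπ = 4·5/2 = 10 (π permutes [4]); Σa = 1+2+2+2 = 7; disp = 10−7 = 3.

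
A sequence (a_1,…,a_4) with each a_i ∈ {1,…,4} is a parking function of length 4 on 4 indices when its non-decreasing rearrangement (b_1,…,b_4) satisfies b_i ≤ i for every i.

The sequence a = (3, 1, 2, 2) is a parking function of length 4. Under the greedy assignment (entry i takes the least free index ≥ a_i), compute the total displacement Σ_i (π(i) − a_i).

Σπ = 4·5/2 = 10 (π permutes [4]); Σa = 3+1+2+2 = 8; disp = 10−8 = 2.

2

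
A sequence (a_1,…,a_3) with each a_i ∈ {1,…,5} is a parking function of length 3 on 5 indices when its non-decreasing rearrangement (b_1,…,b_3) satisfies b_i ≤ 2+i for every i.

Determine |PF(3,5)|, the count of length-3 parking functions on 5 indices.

|PF| = (5−3+1)·(5+1)^(3−1) = 3 · 36 = 108
E.g. (2,3,3) → sorted (2,3,3): b_i ≤ 2+i ∀i, a PF.

108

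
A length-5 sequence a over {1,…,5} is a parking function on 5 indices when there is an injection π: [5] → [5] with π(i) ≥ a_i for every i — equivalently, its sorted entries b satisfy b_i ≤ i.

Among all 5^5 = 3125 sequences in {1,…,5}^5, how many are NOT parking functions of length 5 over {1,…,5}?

1829

|PF| = (5−5+1)·(5+1)^(5−1) = 1 · 1296 = 1296 (Konheim–Weiss)
E.g. (1,5,5,3,5) → sorted (1,3,5,5,5): b_2=3>2, not a PF.
So 3125 − 1296 = 1829 fail.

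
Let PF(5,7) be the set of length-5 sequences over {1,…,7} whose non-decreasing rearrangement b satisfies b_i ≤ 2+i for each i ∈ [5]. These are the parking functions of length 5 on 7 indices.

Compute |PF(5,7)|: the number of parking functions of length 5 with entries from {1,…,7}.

#PF = (7+1−5)·(7+1)^{5−1} = 3 · 4096 = 12288
One tuple (1,3,7,3,4) → sorted (1,3,3,4,7): b_i ≤ 2+i ∀i, a PF.

12288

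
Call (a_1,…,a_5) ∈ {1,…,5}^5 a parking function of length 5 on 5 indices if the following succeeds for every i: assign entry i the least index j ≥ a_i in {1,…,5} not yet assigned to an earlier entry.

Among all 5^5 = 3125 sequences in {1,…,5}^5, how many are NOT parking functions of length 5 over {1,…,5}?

Count = (6−5)·6^(5−1) = 1×1296 = 1296 [KW]
Check (3,3,1,5,3) → sorted (1,3,3,3,5): b_2=3>2, not a PF.
Total 3125; non-PF = 3125−1296 = 1829

1829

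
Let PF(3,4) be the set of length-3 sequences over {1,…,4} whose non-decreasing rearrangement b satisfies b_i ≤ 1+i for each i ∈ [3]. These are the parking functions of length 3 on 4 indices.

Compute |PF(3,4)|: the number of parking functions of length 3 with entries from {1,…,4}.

|PF(3,4)| = 2·5^2 = 2 · 25 = 50 (Konheim–Weiss)
Check (2,3,4) → sorted (2,3,4): b_i ≤ 1+i ∀i, a PF.

50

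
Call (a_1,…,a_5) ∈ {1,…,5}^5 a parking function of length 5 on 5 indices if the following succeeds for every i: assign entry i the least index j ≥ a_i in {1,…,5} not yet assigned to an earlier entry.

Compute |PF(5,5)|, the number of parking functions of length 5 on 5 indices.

1296

|PF| = (6−5)·6^(5−1) = 1 · 1296 = 1296 [KW]
Example (2,4,3,1,2) → sorted (1,2,2,3,4): b_i ≤ i ∀i, a PF.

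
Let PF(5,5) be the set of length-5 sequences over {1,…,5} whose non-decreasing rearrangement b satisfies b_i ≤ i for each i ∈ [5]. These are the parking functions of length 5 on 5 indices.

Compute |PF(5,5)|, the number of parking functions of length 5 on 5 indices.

1296

#PF = (5−5+1)·(5+1)^(5−1) = 1·1296 = 1296
Example (2,2,1,3,4) → sorted (1,2,2,3,4): b_i ≤ i ∀i, a PF.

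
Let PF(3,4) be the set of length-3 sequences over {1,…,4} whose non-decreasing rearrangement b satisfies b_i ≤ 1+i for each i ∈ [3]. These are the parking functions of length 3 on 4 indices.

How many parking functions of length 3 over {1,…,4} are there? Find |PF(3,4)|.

50

Count = (4+1−3)·(4+1)^{3−1} = 2 · 25 = 50 [KW]
Check (2,1,1) → sorted (1,1,2): b_i ≤ 1+i ∀i, a PF.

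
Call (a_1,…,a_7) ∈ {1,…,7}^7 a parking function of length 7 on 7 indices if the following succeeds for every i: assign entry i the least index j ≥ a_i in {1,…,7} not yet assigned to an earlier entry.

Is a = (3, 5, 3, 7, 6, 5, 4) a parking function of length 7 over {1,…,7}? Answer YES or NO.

NO

Rearranged: b = (3, 3, 4, 5, 5, 6, 7).
  b_1=3 > 1
  fails at i=1 ⇒ NO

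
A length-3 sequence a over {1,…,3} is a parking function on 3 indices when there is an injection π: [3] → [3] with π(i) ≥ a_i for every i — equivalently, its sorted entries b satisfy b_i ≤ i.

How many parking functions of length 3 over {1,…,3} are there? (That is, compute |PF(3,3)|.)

16

#PF = (3+1−3)·(3+1)^{3−1} = 1×16 = 16
E.g. (2,2,1) → sorted (1,2,2): b_i ≤ i ∀i, a PF.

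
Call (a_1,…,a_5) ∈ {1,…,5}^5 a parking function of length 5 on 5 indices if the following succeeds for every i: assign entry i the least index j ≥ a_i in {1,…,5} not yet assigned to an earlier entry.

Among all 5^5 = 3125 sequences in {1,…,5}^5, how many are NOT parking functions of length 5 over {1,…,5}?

|PF(5,5)| = (5−5+1)·(5+1)^(5−1) = 1×1296 = 1296 (Konheim–Weiss)
One tuple (2,5,4,4,5) → sorted (2,4,4,5,5): b_1=2>1, not a PF.
Total 3125; non-PF = 3125−1296 = 1829

1829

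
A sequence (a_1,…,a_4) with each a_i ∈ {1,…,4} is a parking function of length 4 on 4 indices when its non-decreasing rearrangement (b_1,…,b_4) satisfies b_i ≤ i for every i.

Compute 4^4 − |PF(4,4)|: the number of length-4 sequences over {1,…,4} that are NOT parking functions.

|PF(4,4)| = 1·5^3 = 1·125 = 125 (Pollak)
Example (4,2,4,4) → sorted (2,4,4,4): b_1=2>1, not a PF.
4^4 − 125 = 256 − 125 = 131

131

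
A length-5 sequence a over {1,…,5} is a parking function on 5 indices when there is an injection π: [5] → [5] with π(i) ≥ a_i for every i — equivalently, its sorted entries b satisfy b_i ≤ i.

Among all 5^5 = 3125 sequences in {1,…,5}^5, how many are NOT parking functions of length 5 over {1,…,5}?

|PF(5,5)| = (5+1−5)·(5+1)^{5−1} = 1 · 1296 = 1296
Example (3,3,4,4,1) → sorted (1,3,3,4,4): b_2=3>2, not a PF.
Total 3125; non-PF = 3125−1296 = 1829

1829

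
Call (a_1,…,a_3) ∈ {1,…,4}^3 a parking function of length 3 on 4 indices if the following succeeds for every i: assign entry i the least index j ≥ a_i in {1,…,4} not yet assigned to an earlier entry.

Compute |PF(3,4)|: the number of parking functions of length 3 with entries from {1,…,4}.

Count = (4−3+1)·(4+1)^(3−1) = 2·25 = 50
Check (3,4,1) → sorted (1,3,4): b_i ≤ 1+i ∀i, a PF.

50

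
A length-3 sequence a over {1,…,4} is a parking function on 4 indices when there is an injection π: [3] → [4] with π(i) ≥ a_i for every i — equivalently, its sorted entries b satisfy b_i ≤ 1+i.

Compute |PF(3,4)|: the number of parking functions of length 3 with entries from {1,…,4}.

50

|PF(3,4)| = (4+1−3)·(4+1)^{3−1} = 2×25 = 50
One tuple (1,4,1) → sorted (1,1,4): b_i ≤ 1+i ∀i, a PF.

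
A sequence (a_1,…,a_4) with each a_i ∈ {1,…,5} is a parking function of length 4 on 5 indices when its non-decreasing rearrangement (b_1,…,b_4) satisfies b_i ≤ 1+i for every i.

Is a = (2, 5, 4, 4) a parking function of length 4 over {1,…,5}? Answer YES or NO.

NO

Order a: b = (2, 4, 4, 5).
  b_1=2 ≤ 2
  b_2=4 > 3
  fails at i=2 ⇒ NO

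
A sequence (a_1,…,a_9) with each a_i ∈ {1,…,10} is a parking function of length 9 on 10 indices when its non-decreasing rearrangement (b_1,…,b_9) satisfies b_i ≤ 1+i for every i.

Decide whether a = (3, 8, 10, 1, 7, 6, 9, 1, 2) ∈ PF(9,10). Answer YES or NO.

YES

Rearranged: b = (1, 1, 2, 3, 6, 7, 8, 9, 10).
  b_1=1 ≤ 2
  b_2=1 ≤ 3
  b_3=2 ≤ 4
  b_4=3 ≤ 5
  b_5=6 ≤ 6
  b_6=7 ≤ 7
  b_7=8 ≤ 8
  b_8=9 ≤ 9
  b_9=10 ≤ 10
All bounds hold ⇒ YES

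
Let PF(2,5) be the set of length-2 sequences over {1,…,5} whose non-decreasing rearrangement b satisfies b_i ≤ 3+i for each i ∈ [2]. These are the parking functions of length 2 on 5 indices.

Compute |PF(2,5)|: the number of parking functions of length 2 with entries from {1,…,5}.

|PF(2,5)| = (5−2+1)·(5+1)^(2−1) = 4×6 = 24 (Konheim–Weiss)
One tuple (3,5) → sorted (3,5): b_i ≤ 3+i ∀i, a PF.

24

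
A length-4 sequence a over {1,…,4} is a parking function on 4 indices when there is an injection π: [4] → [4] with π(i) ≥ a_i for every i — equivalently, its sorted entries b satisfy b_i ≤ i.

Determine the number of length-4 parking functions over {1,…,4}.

Count = (4−4+1)·(4+1)^(4−1) = 1×125 = 125
Check (2,1,1,4) → sorted (1,1,2,4): b_i ≤ i ∀i, a PF.

125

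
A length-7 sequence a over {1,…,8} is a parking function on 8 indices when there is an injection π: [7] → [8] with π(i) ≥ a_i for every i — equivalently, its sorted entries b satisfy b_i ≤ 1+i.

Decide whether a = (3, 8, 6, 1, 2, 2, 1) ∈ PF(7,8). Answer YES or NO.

YES

Rearranged: b = (1, 1, 2, 2, 3, 6, 8).
  b_1=1 ≤ 2
  b_2=1 ≤ 3
  b_3=2 ≤ 4
  b_4=2 ≤ 5
  b_5=3 ≤ 6
  b_6=6 ≤ 7
  b_7=8 ≤ 8
All bounds hold ⇒ YES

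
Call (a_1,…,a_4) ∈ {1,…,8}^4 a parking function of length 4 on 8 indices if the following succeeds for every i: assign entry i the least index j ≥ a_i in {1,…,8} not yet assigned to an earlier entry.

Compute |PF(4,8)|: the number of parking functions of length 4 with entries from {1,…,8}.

Count = (9−4)·9^(4−1) = 5·729 = 3645 (Konheim–Weiss)
Check (1,5,1,8) → sorted (1,1,5,8): b_i ≤ 4+i ∀i, a PF.

3645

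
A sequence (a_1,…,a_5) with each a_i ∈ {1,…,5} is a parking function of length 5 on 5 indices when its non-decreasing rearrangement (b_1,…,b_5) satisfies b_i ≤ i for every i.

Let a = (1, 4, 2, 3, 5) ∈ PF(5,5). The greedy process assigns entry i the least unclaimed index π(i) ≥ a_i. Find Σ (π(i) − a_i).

0

Σπ = 15 ({1..5} each once); Σa = 1+4+2+3+5 = 15; disp = 15−15 = 0.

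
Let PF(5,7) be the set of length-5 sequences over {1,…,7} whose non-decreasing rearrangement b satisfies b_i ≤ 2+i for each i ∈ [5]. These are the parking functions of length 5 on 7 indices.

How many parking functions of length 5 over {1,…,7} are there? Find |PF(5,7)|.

|PF(5,7)| = 3·8^4 = 3 · 4096 = 12288 [KW]
E.g. (5,1,7,2,2) → sorted (1,2,2,5,7): b_i ≤ 2+i ∀i, a PF.

12288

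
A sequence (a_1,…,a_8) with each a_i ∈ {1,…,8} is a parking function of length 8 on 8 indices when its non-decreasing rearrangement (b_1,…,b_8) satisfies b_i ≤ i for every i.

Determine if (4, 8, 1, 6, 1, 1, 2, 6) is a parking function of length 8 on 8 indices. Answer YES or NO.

Sorted: b = (1, 1, 1, 2, 4, 6, 6, 8).
  b_1=1 ≤ 1
  b_2=1 ≤ 2
  b_3=1 ≤ 3
  b_4=2 ≤ 4
  b_5=4 ≤ 5
  b_6=6 ≤ 6
  b_7=6 ≤ 7
  b_8=8 ≤ 8
All bounds hold ⇒ YES

YES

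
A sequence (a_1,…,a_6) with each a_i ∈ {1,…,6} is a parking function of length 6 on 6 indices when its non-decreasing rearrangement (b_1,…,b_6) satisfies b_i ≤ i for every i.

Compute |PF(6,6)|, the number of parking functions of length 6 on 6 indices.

16807

#PF = (6+1−6)·(6+1)^{6−1} = 1×16807 = 16807
Check (2,2,2,3,6,1) → sorted (1,2,2,2,3,6): b_i ≤ i ∀i, a PF.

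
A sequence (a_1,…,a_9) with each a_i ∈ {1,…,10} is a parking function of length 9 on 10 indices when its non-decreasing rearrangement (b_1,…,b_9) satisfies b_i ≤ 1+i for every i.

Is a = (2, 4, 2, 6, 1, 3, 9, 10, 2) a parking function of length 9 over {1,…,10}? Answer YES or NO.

Order a: b = (1, 2, 2, 2, 3, 4, 6, 9, 10).
  b_1=1 ≤ 2
  b_2=2 ≤ 3
  b_3=2 ≤ 4
  b_4=2 ≤ 5
  b_5=3 ≤ 6
  b_6=4 ≤ 7
  b_7=6 ≤ 8
  b_8=9 ≤ 9
  b_9=10 ≤ 10
All bounds hold ⇒ YES

YES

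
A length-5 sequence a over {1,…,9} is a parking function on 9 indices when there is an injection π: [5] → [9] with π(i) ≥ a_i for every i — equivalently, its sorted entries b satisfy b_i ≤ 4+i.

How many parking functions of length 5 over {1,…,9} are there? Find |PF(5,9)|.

50000

|PF| = (10−5)·10^(5−1) = 5·10000 = 50000
Check (3,9,7,2,6) → sorted (2,3,6,7,9): b_i ≤ 4+i ∀i, a PF.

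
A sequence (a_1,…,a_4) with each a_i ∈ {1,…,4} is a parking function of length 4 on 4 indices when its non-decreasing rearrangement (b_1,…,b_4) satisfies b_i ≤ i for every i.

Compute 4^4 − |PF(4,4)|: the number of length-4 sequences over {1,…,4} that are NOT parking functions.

131

Count = 1·5^3 = 1×125 = 125 (Pollak)
E.g. (2,2,4,4) → sorted (2,2,4,4): b_1=2>1, not a PF.
4^4 − 125 = 256 − 125 = 131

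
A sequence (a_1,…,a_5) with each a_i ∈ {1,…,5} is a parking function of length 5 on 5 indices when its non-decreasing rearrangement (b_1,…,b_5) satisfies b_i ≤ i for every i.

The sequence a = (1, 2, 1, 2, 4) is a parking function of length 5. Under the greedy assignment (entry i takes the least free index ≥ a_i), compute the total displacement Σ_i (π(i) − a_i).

Σπ = 15 ({1..5} each once); Σa = 1+2+1+2+4 = 10; disp = 15−10 = 5.

5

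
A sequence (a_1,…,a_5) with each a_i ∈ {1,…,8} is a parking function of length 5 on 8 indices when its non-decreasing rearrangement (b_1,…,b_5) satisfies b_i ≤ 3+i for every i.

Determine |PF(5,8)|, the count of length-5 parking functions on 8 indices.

26244

|PF(5,8)| = 4·9^4 = 4·6561 = 26244 (Konheim–Weiss)
E.g. (8,7,5,1,4) → sorted (1,4,5,7,8): b_i ≤ 3+i ∀i, a PF.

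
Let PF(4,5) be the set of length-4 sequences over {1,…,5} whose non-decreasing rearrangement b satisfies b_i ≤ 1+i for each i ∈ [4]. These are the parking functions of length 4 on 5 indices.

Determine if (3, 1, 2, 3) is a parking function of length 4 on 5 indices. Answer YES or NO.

Order a: b = (1, 2, 3, 3).
  b_1=1 ≤ 2
  b_2=2 ≤ 3
  b_3=3 ≤ 4
  b_4=3 ≤ 5
All bounds hold ⇒ YES

YES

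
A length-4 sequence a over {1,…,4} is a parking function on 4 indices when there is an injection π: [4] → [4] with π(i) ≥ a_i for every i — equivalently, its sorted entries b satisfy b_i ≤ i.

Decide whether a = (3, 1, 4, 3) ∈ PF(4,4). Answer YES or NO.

Order a: b = (1, 3, 3, 4).
  b_1=1 ≤ 1
  b_2=3 > 2
  fails at i=2 ⇒ NO

NO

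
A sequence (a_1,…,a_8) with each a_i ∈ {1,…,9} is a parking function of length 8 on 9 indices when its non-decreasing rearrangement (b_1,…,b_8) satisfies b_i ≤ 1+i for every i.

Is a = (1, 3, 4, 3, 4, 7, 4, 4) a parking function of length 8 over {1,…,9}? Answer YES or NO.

Rearranged: b = (1, 3, 3, 4, 4, 4, 4, 7).
  b_1=1 ≤ 2
  b_2=3 ≤ 3
  b_3=3 ≤ 4
  b_4=4 ≤ 5
  b_5=4 ≤ 6
  b_6=4 ≤ 7
  b_7=4 ≤ 8
  b_8=7 ≤ 9
All bounds hold ⇒ YES

YES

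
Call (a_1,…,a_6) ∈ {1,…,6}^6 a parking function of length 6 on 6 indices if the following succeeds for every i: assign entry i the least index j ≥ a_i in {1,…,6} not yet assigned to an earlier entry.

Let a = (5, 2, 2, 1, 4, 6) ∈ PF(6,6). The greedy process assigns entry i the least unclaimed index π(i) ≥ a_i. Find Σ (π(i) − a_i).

1

Σπ = 21 ({1..6} each once); Σa = 5+2+2+1+4+6 = 20; disp = 21−20 = 1.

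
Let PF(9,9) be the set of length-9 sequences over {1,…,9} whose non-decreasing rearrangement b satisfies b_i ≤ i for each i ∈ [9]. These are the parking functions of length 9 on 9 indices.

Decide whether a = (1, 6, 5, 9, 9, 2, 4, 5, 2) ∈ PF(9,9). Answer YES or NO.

Sorted: b = (1, 2, 2, 4, 5, 5, 6, 9, 9).
  b_1=1 ≤ 1
  b_2=2 ≤ 2
  b_3=2 ≤ 3
  b_4=4 ≤ 4
  b_5=5 ≤ 5
  b_6=5 ≤ 6
  b_7=6 ≤ 7
  b_8=9 > 8
  fails at i=8 ⇒ NO

NO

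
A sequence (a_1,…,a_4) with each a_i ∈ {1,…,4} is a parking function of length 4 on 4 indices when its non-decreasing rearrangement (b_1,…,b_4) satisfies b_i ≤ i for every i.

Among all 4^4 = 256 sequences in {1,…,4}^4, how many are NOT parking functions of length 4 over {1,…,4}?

#PF = 1·5^3 = 1 · 125 = 125 (Pollak)
E.g. (4,3,4,3) → sorted (3,3,4,4): b_1=3>1, not a PF.
Total 256; non-PF = 256−125 = 131

131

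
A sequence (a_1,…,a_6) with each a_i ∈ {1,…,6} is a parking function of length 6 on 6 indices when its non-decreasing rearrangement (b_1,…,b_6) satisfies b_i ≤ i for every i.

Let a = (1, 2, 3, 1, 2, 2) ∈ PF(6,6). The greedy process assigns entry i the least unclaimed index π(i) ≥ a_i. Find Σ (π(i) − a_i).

10

Σπ = 6·7/2 = 21 (π permutes [6]); Σa = 1+2+3+1+2+2 = 11; disp = 21−11 = 10.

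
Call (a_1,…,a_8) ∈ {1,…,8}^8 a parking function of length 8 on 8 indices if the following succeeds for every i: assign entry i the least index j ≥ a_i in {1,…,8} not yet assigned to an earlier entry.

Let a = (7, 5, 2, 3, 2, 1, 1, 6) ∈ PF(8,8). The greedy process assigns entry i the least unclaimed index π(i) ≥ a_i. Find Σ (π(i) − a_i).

9

Σπ = 36 ({1..8} each once); Σa = 7+5+2+3+2+1+1+6 = 27; disp = 36−27 = 9.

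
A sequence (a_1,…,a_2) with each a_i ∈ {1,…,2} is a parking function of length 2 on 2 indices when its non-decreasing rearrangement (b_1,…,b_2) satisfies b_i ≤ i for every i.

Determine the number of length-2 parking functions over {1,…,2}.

|PF(2,2)| = 1·3^1 = 1×3 = 3 (Pollak)
Check (2,1) → sorted (1,2): b_i ≤ i ∀i, a PF.

3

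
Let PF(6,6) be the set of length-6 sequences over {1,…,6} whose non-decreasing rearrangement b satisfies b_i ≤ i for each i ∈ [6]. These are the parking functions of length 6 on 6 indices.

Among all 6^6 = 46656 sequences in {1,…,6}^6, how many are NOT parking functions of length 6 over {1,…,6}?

|PF| = 1·7^5 = 1·16807 = 16807
E.g. (5,5,5,3,6,5) → sorted (3,5,5,5,5,6): b_1=3>1, not a PF.
So 46656 − 16807 = 29849 fail.

29849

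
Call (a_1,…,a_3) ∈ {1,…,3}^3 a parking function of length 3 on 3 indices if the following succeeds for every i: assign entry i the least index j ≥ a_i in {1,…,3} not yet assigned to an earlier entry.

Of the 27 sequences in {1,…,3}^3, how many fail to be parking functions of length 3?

11

|PF(3,3)| = (3−3+1)·(3+1)^(3−1) = 1×16 = 16 (Pollak)
Example (3,3,1) → sorted (1,3,3): b_2=3>2, not a PF.
3^3 − 16 = 27 − 16 = 11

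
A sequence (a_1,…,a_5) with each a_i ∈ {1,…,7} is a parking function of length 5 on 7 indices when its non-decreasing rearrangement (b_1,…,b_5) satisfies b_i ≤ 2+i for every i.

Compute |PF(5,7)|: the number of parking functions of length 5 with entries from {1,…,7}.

#PF = (8−5)·8^(5−1) = 3 · 4096 = 12288 [KW]
Example (1,2,4,2,6) → sorted (1,2,2,4,6): b_i ≤ 2+i ∀i, a PF.

12288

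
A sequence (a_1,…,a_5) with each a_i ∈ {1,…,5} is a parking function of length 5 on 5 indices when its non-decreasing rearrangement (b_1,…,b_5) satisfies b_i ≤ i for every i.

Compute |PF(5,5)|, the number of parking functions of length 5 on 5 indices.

Count = (6−5)·6^(5−1) = 1 · 1296 = 1296 [KW]
Example (1,1,3,4,2) → sorted (1,1,2,3,4): b_i ≤ i ∀i, a PF.

1296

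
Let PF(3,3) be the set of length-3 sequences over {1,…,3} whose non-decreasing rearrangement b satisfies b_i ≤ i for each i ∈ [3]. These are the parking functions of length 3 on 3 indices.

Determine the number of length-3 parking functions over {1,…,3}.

|PF| = 1·4^2 = 1·16 = 16 (Konheim–Weiss)
One tuple (3,2,1) → sorted (1,2,3): b_i ≤ i ∀i, a PF.

16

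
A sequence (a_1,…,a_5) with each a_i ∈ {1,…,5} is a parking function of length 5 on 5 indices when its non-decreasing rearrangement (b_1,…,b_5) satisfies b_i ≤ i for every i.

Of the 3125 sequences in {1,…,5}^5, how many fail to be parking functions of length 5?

#PF = (6−5)·6^(5−1) = 1×1296 = 1296 (Pollak)
One tuple (5,4,5,4,5) → sorted (4,4,5,5,5): b_1=4>1, not a PF.
5^5 − 1296 = 3125 − 1296 = 1829

1829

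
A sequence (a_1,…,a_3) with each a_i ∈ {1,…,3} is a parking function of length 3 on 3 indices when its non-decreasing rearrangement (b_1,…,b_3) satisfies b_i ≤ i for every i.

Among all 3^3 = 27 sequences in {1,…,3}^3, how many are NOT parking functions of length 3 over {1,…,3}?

11

Count = (3+1−3)·(3+1)^{3−1} = 1×16 = 16 (Konheim–Weiss)
Check (2,3,2) → sorted (2,2,3): b_1=2>1, not a PF.
3^3 − 16 = 27 − 16 = 11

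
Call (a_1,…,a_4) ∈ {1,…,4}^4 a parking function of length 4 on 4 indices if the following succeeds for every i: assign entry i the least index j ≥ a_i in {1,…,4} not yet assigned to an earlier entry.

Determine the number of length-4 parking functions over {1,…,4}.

125

#PF = 1·5^3 = 1·125 = 125
Example (1,2,1,3) → sorted (1,1,2,3): b_i ≤ i ∀i, a PF.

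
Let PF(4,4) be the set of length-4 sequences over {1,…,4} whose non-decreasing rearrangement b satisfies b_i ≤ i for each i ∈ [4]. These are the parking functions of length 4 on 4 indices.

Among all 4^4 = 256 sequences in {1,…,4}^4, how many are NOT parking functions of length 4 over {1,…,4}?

131

|PF| = (5−4)·5^(4−1) = 1×125 = 125
Example (4,4,3,2) → sorted (2,3,4,4): b_1=2>1, not a PF.
4^4 − 125 = 256 − 125 = 131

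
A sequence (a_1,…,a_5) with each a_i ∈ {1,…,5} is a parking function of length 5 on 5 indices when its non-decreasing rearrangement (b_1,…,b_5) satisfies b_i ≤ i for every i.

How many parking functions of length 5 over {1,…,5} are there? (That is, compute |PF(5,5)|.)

1296

#PF = (6−5)·6^(5−1) = 1×1296 = 1296 [KW]
E.g. (1,1,2,3,2) → sorted (1,1,2,2,3): b_i ≤ i ∀i, a PF.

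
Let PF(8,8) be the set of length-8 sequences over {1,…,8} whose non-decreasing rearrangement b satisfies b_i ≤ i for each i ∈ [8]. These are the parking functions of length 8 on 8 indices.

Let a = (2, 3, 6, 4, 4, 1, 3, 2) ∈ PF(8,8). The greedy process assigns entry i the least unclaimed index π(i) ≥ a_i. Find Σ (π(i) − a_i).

11

Σπ(i) = 1+…+8 = 36; Σa = 2+3+6+4+4+1+3+2 = 25; disp = 36−25 = 11.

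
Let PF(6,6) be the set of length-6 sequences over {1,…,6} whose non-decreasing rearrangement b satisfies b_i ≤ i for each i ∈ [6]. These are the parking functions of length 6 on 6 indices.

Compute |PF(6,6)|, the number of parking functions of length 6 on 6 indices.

|PF(6,6)| = 1·7^5 = 1×16807 = 16807 (Konheim–Weiss)
Example (2,3,5,5,2,1) → sorted (1,2,2,3,5,5): b_i ≤ i ∀i, a PF.

16807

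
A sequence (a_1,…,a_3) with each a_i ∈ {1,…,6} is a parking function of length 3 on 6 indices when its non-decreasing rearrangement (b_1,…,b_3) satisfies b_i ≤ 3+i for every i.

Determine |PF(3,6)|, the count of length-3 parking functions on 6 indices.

Count = (6−3+1)·(6+1)^(3−1) = 4×49 = 196
Check (1,6,5) → sorted (1,5,6): b_i ≤ 3+i ∀i, a PF.

196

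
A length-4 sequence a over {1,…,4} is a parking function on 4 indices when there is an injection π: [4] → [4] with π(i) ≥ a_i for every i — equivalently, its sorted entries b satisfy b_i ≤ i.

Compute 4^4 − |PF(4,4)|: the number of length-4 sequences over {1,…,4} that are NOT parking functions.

|PF| = (5−4)·5^(4−1) = 1 · 125 = 125 (Pollak)
E.g. (4,2,3,3) → sorted (2,3,3,4): b_1=2>1, not a PF.
Total 256; non-PF = 256−125 = 131

131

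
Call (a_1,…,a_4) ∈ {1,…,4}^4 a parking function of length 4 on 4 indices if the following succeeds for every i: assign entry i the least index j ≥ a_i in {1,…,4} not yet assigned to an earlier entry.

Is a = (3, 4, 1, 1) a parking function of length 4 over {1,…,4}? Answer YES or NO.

YES

Sorted: b = (1, 1, 3, 4).
  b_1=1 ≤ 1
  b_2=1 ≤ 2
  b_3=3 ≤ 3
  b_4=4 ≤ 4
All bounds hold ⇒ YES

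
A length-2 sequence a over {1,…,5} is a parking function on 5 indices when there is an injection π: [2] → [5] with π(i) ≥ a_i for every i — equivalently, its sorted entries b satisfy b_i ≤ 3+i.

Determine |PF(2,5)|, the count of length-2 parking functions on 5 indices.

|PF(2,5)| = (5+1−2)·(5+1)^{2−1} = 4·6 = 24 (Konheim–Weiss)
Example (1,5) → sorted (1,5): b_i ≤ 3+i ∀i, a PF.

24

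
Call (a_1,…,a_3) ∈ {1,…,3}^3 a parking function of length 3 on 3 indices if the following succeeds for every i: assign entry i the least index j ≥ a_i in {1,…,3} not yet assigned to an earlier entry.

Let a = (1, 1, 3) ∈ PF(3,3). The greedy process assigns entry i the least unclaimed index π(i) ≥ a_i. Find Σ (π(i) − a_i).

Σπ = 3·4/2 = 6 (π permutes [3]); Σa = 1+1+3 = 5; disp = 6−5 = 1.

1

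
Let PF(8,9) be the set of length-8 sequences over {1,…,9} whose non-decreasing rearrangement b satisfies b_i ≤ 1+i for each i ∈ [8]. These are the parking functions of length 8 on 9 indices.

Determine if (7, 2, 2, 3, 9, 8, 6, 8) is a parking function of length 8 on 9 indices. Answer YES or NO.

Sorted: b = (2, 2, 3, 6, 7, 8, 8, 9).
  b_1=2 ≤ 2
  b_2=2 ≤ 3
  b_3=3 ≤ 4
  b_4=6 > 5
  fails at i=4 ⇒ NO

NO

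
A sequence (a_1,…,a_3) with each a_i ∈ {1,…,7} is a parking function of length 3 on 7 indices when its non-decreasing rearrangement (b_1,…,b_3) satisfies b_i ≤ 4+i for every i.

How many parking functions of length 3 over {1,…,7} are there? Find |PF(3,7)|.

|PF(3,7)| = (7+1−3)·(7+1)^{3−1} = 5·64 = 320 [KW]
Example (5,1,1) → sorted (1,1,5): b_i ≤ 4+i ∀i, a PF.

320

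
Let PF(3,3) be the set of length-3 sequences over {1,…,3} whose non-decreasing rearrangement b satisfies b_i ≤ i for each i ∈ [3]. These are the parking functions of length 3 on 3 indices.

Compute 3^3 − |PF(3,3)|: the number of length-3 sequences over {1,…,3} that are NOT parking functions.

11

#PF = (3+1−3)·(3+1)^{3−1} = 1·16 = 16 (Konheim–Weiss)
Check (3,3,1) → sorted (1,3,3): b_2=3>2, not a PF.
So 27 − 16 = 11 fail.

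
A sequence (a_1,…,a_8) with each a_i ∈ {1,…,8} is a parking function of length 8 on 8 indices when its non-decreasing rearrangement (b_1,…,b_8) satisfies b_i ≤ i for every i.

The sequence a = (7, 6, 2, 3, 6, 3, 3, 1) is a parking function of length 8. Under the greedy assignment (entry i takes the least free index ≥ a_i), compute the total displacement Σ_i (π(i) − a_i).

5

Σπ = 8·9/2 = 36 (π permutes [8]); Σa = 7+6+2+3+6+3+3+1 = 31; disp = 36−31 = 5.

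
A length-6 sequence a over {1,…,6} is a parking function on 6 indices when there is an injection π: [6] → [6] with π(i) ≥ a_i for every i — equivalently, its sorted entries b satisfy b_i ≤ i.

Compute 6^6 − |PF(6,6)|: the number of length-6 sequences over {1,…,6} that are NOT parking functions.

Count = 1·7^5 = 1·16807 = 16807
E.g. (4,4,2,4,3,5) → sorted (2,3,4,4,4,5): b_1=2>1, not a PF.
So 46656 − 16807 = 29849 fail.

29849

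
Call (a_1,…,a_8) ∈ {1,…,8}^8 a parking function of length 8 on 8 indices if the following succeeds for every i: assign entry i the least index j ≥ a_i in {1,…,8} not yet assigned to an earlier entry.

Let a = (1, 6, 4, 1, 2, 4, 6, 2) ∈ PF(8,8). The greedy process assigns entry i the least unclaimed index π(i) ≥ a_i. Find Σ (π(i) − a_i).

Σπ = 8·9/2 = 36 (π permutes [8]); Σa = 1+6+4+1+2+4+6+2 = 26; disp = 36−26 = 10.

10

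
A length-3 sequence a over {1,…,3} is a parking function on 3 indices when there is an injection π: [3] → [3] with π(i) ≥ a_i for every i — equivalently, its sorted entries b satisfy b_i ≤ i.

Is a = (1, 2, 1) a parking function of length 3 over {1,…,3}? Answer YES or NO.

Sorted: b = (1, 1, 2).
  b_1=1 ≤ 1
  b_2=1 ≤ 2
  b_3=2 ≤ 3
All bounds hold ⇒ YES

YES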